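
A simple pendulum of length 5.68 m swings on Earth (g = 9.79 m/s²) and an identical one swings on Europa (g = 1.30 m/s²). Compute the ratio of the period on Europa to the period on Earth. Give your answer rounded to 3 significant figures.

T ∝ 1/√g, so T₂/T₁ = √(g₁/g₂) = √(9.79/1.30) = 2.74.

2.74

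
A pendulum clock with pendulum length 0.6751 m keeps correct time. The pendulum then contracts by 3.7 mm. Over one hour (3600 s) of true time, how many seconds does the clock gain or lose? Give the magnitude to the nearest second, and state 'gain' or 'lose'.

T ∝ √L, so T'/T = √(0.67140/0.6751) = 0.997256.
In 3600 s of true time the clock registers 3600/0.997256 = 3609.9 s, so it gains 10 s.

gain 10 s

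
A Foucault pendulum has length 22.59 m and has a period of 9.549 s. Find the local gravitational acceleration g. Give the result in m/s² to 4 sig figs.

9.780 m/s²

From T = 2π√(L/g), g = 4π²L/T² = 4π² × 22.59/9.5490² = 9.780 m/s².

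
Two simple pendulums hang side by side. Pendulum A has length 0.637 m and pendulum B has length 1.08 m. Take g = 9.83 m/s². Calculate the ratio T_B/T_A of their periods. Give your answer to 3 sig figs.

T ∝ √L, so T_B/T_A = √(L_B/L_A) = √(1.08/0.637) = 1.30.

1.30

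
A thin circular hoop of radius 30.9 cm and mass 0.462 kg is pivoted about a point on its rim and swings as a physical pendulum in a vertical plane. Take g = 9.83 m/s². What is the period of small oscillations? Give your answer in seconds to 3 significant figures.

1.58 s

I_cm = mr² = 0.04411 kg·m². The pivot is at distance d = 0.309 m from the centre of mass.
By the parallel-axis theorem, I = I_cm + md² = 0.04411 + 0.04411 = 0.08822 kg·m².
T = 2π√(I/(mgd)) = 2π√(0.08822/(0.462 × 9.83 × 0.309)) = 1.58 s.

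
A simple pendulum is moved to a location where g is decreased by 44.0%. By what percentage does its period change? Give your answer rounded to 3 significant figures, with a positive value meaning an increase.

33.6%

T ∝ 1/√g, so T'/T = 1/√(0.5600) = 1.336.
Percentage change in T = (1.336 − 1) × 100% = 33.6%.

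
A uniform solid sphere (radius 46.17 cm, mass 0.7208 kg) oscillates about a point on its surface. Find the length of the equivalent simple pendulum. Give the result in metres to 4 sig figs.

0.6464 m

The equivalent simple-pendulum length is L_eq = I/(md), where I is about the pivot and d = 0.46170 m.
I_cm = (2/5)mR² = 0.061460 kg·m², so I = I_cm + md² = 0.061460 + 0.15365 = 0.21511 kg·m².
L_eq = 0.21511/(0.7208 × 0.46170) = 0.6464 m.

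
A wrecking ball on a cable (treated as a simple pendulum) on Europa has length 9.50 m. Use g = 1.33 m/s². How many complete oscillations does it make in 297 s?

17

T = 2π√(L/g) = 2π√(9.50/1.33) = 16.79 s.
Number of complete oscillations = ⌊297/16.79⌋ = ⌊17.69⌋ = 17.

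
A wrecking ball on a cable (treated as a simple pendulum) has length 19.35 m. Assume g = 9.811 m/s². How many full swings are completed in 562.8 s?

63

T = 2π√(L/g) = 2π√(19.35/9.811) = 8.8240 s.
Number of complete oscillations = ⌊562.8/8.8240⌋ = ⌊63.781⌋ = 63.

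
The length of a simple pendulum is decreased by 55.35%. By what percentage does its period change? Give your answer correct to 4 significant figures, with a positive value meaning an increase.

-33.18%

T ∝ √L, so T'/T = √(0.44650) = 0.66821.
Percentage change in T = (0.66821 − 1) × 100% = -33.18%.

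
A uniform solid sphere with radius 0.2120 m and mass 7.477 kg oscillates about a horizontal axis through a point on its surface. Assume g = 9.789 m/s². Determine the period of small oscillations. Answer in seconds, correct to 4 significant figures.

1.094 s

I_cm = (2/5)mr² = 0.13442 kg·m². The pivot is at distance d = 0.2120 m from the centre of mass.
By the parallel-axis theorem, I = I_cm + md² = 0.13442 + 0.33605 = 0.47046 kg·m².
T = 2π√(I/(mgd)) = 2π√(0.47046/(7.477 × 9.789 × 0.2120)) = 1.094 s.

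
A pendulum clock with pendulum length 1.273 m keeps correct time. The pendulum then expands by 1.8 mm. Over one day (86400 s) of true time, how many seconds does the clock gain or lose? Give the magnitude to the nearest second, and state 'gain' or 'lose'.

T ∝ √L, so T'/T = √(1.27480/1.273) = 1.00071.
In 86400 s of true time the clock registers 86400/1.00071 = 86339.0 s, so it loses 61 s.

lose 61 s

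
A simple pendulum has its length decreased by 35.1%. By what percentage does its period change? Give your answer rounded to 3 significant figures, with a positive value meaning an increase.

T ∝ √L, so T'/T = √(0.6490) = 0.8056.
Percentage change in T = (0.8056 − 1) × 100% = -19.4%.

-19.4%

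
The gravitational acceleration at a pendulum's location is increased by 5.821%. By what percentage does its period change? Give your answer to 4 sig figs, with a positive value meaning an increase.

-2.789%

T ∝ 1/√g, so T'/T = 1/√(1.0582) = 0.97211.
Percentage change in T = (0.97211 − 1) × 100% = -2.789%.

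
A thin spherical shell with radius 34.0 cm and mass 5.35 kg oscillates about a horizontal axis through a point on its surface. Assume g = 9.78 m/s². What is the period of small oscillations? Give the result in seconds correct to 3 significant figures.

I_cm = (2/3)mr² = 0.4123 kg·m². The pivot is at distance d = 0.340 m from the centre of mass.
By the parallel-axis theorem, I = I_cm + md² = 0.4123 + 0.6185 = 1.031 kg·m².
T = 2π√(I/(mgd)) = 2π√(1.031/(5.35 × 9.78 × 0.340)) = 1.51 s.

1.51 s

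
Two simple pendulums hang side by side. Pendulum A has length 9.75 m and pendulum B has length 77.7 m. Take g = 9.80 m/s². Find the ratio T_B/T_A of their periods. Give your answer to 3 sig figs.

2.82

T ∝ √L, so T_B/T_A = √(L_B/L_A) = √(77.7/9.75) = 2.82.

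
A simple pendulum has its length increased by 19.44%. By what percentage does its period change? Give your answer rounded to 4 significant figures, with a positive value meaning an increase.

9.289%

T ∝ √L, so T'/T = √(1.1944) = 1.0929.
Percentage change in T = (1.0929 − 1) × 100% = 9.289%.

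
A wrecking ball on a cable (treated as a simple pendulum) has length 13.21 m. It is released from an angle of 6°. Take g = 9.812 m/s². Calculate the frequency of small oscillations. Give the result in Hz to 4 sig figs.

0.1372 Hz

T = 2π√(L/g) = 2π√(13.21/9.812) = 7.2904 s, so f = 1/T = 0.1372 Hz.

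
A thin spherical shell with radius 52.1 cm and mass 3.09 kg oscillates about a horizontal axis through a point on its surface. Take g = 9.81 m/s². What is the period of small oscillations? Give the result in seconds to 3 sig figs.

I_cm = (2/3)mr² = 0.5592 kg·m². The pivot is at distance d = 0.521 m from the centre of mass.
By the parallel-axis theorem, I = I_cm + md² = 0.5592 + 0.8388 = 1.398 kg·m².
T = 2π√(I/(mgd)) = 2π√(1.398/(3.09 × 9.81 × 0.521)) = 1.87 s.

1.87 s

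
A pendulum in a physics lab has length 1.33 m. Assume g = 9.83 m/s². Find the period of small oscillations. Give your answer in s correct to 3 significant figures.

2.31 s

T = 2π√(L/g) = 2π√(1.33/9.83) = 2π × 0.3678 = 2.31 s.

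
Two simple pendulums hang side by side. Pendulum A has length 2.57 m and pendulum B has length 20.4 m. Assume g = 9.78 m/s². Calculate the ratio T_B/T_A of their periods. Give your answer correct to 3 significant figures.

T ∝ √L, so T_B/T_A = √(L_B/L_A) = √(20.4/2.57) = 2.82.

2.82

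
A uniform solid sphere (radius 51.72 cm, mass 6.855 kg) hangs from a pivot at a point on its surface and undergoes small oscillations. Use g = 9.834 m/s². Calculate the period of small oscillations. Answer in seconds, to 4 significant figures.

I_cm = (2/5)mr² = 0.73347 kg·m². The pivot is at distance d = 0.5172 m from the centre of mass.
By the parallel-axis theorem, I = I_cm + md² = 0.73347 + 1.8337 = 2.5672 kg·m².
T = 2π√(I/(mgd)) = 2π√(2.5672/(6.855 × 9.834 × 0.5172)) = 1.705 s.

1.705 s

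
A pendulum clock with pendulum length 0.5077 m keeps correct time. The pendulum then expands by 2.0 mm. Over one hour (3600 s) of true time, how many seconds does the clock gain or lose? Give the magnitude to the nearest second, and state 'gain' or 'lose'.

T ∝ √L, so T'/T = √(0.50970/0.5077) = 1.00197.
In 3600 s of true time the clock registers 3600/1.00197 = 3592.9 s, so it loses 7 s.

lose 7 s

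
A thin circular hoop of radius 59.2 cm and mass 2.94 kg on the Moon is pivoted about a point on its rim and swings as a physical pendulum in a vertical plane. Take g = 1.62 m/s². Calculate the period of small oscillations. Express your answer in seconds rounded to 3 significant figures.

I_cm = mr² = 1.030 kg·m². The pivot is at distance d = 0.592 m from the centre of mass.
By the parallel-axis theorem, I = I_cm + md² = 1.030 + 1.030 = 2.061 kg·m².
T = 2π√(I/(mgd)) = 2π√(2.061/(2.94 × 1.62 × 0.592)) = 5.37 s.

5.37 s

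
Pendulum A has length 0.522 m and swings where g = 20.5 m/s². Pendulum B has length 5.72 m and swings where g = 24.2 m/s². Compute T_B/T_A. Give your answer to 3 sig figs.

T = 2π√(L/g), so T_B/T_A = √((L_B/g_B)/(L_A/g_A)) = √((5.72/24.2)/(0.522/20.5)) = 3.05.

3.05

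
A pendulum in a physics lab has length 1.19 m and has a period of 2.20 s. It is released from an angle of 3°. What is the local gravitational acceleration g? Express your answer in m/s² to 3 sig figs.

From T = 2π√(L/g), g = 4π²L/T² = 4π² × 1.19/2.200² = 9.71 m/s².

9.71 m/s²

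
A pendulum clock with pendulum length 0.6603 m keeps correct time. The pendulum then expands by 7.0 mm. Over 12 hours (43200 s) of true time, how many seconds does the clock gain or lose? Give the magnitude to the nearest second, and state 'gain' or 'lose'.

lose 227 s

T ∝ √L, so T'/T = √(0.66730/0.6603) = 1.00529.
In 43200 s of true time the clock registers 43200/1.00529 = 42972.8 s, so it loses 227 s.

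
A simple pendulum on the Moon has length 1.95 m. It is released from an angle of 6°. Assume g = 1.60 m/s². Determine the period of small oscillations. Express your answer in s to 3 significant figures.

T = 2π√(L/g) = 2π√(1.95/1.60) = 2π × 1.104 = 6.94 s.

6.94 s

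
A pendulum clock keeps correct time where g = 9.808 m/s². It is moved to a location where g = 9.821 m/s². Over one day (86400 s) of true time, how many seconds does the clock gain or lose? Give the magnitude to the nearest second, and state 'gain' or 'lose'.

The clock's period scales as T ∝ 1/√g, so T'/T = √(9.808/9.821) = 0.999338.
In 86400 s of true time the clock registers 86400/0.999338 = 86457.2 s, so it gains 57 s.

gain 57 s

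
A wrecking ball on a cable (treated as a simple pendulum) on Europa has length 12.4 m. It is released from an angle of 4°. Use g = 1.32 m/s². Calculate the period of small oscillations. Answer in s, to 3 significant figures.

T = 2π√(L/g) = 2π√(12.4/1.32) = 2π × 3.065 = 19.3 s.

19.3 s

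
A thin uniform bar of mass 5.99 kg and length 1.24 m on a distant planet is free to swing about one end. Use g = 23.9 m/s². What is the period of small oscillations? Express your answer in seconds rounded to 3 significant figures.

For a physical pendulum T = 2π√(I/(mgd)), with d = 0.6200 m from pivot to centre of mass.
I_cm = mL²/12 = 5.99 × 1.24²/12 = 0.7675 kg·m²; I = I_cm + md² = 0.7675 + 5.99 × 0.6200² = 3.070 kg·m².
T = 2π√(3.070/(5.99 × 23.9 × 0.6200)) = 1.17 s.

1.17 s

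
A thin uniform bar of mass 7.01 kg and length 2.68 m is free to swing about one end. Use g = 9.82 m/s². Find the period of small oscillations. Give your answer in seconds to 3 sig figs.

2.68 s

For a physical pendulum T = 2π√(I/(mgd)), with d = 1.340 m from pivot to centre of mass.
I_cm = mL²/12 = 7.01 × 2.68²/12 = 4.196 kg·m²; I = I_cm + md² = 4.196 + 7.01 × 1.340² = 16.78 kg·m².
T = 2π√(16.78/(7.01 × 9.82 × 1.340)) = 2.68 s.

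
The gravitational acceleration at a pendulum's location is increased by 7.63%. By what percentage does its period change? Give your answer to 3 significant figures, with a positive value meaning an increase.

T ∝ 1/√g, so T'/T = 1/√(1.076) = 0.9639.
Percentage change in T = (0.9639 − 1) × 100% = -3.61%.

-3.61%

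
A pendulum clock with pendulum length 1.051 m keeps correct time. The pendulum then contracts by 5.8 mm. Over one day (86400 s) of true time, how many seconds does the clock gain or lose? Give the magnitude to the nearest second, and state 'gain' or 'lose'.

gain 239 s

T ∝ √L, so T'/T = √(1.04520/1.051) = 0.997237.
In 86400 s of true time the clock registers 86400/0.997237 = 86639.4 s, so it gains 239 s.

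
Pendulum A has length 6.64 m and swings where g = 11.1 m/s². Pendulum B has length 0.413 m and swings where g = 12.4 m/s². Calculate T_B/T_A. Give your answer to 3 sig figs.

T = 2π√(L/g), so T_B/T_A = √((L_B/g_B)/(L_A/g_A)) = √((0.413/12.4)/(6.64/11.1)) = 0.236.

0.236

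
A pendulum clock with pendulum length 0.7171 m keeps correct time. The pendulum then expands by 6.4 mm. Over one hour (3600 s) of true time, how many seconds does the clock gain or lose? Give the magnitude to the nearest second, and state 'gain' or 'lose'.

lose 16 s

T ∝ √L, so T'/T = √(0.72350/0.7171) = 1.00445.
In 3600 s of true time the clock registers 3600/1.00445 = 3584.0 s, so it loses 16 s.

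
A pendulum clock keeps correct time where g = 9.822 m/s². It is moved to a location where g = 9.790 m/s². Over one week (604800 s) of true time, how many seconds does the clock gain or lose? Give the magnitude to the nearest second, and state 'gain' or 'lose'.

The clock's period scales as T ∝ 1/√g, so T'/T = √(9.822/9.790) = 1.00163.
In 604800 s of true time the clock registers 604800/1.00163 = 603814.0 s, so it loses 986 s.

lose 986 s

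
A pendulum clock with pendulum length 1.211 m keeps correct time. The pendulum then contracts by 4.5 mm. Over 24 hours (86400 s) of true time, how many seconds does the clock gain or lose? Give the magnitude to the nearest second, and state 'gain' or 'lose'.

T ∝ √L, so T'/T = √(1.20650/1.211) = 0.998140.
In 86400 s of true time the clock registers 86400/0.998140 = 86561.0 s, so it gains 161 s.

gain 161 s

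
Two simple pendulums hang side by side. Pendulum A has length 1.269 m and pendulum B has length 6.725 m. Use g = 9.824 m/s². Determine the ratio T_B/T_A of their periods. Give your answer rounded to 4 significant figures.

2.302

T ∝ √L, so T_B/T_A = √(L_B/L_A) = √(6.725/1.269) = 2.302.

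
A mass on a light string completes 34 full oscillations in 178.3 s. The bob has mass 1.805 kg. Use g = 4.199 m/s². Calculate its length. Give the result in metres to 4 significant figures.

T = 178.3/34 = 5.2441 s.
From T = 2π√(L/g), L = gT²/(4π²) = 4.199 × 5.2441²/(4π²) = 2.925 m.

2.925 m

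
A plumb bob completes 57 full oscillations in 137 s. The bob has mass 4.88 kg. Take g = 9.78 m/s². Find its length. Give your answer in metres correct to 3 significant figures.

T = 137/57 = 2.404 s.
From T = 2π√(L/g), L = gT²/(4π²) = 9.78 × 2.404²/(4π²) = 1.43 m.

1.43 m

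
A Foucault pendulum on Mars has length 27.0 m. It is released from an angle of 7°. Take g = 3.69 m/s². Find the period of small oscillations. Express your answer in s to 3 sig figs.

17.0 s

T = 2π√(L/g) = 2π√(27.0/3.69) = 2π × 2.705 = 17.0 s.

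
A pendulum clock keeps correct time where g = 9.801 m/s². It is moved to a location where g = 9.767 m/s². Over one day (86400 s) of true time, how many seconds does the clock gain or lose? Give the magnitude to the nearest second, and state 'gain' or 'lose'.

lose 150 s

The clock's period scales as T ∝ 1/√g, so T'/T = √(9.801/9.767) = 1.00174.
In 86400 s of true time the clock registers 86400/1.00174 = 86250.0 s, so it loses 150 s.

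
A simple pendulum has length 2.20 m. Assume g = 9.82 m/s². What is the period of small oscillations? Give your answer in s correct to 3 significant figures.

T = 2π√(L/g) = 2π√(2.20/9.82) = 2π × 0.4733 = 2.97 s.

2.97 s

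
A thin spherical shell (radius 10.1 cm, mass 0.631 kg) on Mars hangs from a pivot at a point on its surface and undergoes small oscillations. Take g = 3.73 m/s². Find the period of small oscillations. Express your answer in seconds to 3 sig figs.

1.33 s

I_cm = (2/3)mr² = 0.004291 kg·m². The pivot is at distance d = 0.101 m from the centre of mass.
By the parallel-axis theorem, I = I_cm + md² = 0.004291 + 0.006437 = 0.01073 kg·m².
T = 2π√(I/(mgd)) = 2π√(0.01073/(0.631 × 3.73 × 0.101)) = 1.33 s.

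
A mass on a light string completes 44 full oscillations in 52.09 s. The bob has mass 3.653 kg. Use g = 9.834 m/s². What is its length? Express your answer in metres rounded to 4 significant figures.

0.3491 m

T = 52.09/44 = 1.1839 s.
From T = 2π√(L/g), L = gT²/(4π²) = 9.834 × 1.1839²/(4π²) = 0.3491 m.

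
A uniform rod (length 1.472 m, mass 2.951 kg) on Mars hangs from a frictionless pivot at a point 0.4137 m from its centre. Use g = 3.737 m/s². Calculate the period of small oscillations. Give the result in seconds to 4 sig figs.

For a physical pendulum T = 2π√(I/(mgd)), with d = 0.41370 m from pivot to centre of mass.
I_cm = mL²/12 = 2.951 × 1.472²/12 = 0.53285 kg·m²; I = I_cm + md² = 0.53285 + 2.951 × 0.41370² = 1.0379 kg·m².
T = 2π√(1.0379/(2.951 × 3.737 × 0.41370)) = 2.997 s.

2.997 s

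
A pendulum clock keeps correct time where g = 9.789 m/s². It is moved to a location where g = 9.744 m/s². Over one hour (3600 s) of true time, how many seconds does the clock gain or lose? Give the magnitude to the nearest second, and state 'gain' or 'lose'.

lose 8 s

The clock's period scales as T ∝ 1/√g, so T'/T = √(9.789/9.744) = 1.00231.
In 3600 s of true time the clock registers 3600/1.00231 = 3591.7 s, so it loses 8 s.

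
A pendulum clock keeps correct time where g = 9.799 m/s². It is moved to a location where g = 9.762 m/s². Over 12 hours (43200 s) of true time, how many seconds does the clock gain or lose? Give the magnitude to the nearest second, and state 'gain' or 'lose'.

The clock's period scales as T ∝ 1/√g, so T'/T = √(9.799/9.762) = 1.00189.
In 43200 s of true time the clock registers 43200/1.00189 = 43118.4 s, so it loses 82 s.

lose 82 s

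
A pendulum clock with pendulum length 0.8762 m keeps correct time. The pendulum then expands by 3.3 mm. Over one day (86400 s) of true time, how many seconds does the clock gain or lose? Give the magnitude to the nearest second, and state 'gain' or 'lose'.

lose 162 s

T ∝ √L, so T'/T = √(0.87950/0.8762) = 1.00188.
In 86400 s of true time the clock registers 86400/1.00188 = 86237.8 s, so it loses 162 s.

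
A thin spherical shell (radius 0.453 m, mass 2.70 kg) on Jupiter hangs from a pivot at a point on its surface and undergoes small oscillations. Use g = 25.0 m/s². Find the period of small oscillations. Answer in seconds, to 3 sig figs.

1.09 s

I_cm = (2/3)mr² = 0.3694 kg·m². The pivot is at distance d = 0.453 m from the centre of mass.
By the parallel-axis theorem, I = I_cm + md² = 0.3694 + 0.5541 = 0.9234 kg·m².
T = 2π√(I/(mgd)) = 2π√(0.9234/(2.70 × 25.0 × 0.453)) = 1.09 s.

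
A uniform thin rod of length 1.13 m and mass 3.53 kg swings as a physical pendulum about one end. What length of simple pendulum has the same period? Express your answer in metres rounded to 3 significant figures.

0.753 m

The equivalent simple-pendulum length is L_eq = I/(md), where I is about the pivot and d = 0.5650 m.
I_cm = (1/12)mL² = 0.3756 kg·m², so I = I_cm + md² = 0.3756 + 1.127 = 1.502 kg·m².
L_eq = 1.502/(3.53 × 0.5650) = 0.753 m.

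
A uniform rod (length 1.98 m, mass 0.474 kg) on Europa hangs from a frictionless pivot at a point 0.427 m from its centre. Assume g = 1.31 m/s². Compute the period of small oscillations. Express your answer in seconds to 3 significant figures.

For a physical pendulum T = 2π√(I/(mgd)), with d = 0.4270 m from pivot to centre of mass.
I_cm = mL²/12 = 0.474 × 1.98²/12 = 0.1549 kg·m²; I = I_cm + md² = 0.1549 + 0.474 × 0.4270² = 0.2413 kg·m².
T = 2π√(0.2413/(0.474 × 1.31 × 0.4270)) = 5.99 s.

5.99 s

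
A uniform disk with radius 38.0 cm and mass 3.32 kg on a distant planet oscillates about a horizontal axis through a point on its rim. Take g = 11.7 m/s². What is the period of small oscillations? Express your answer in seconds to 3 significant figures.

I_cm = ½mr² = 0.2397 kg·m². The pivot is at distance d = 0.380 m from the centre of mass.
By the parallel-axis theorem, I = I_cm + md² = 0.2397 + 0.4794 = 0.7191 kg·m².
T = 2π√(I/(mgd)) = 2π√(0.7191/(3.32 × 11.7 × 0.380)) = 1.39 s.

1.39 s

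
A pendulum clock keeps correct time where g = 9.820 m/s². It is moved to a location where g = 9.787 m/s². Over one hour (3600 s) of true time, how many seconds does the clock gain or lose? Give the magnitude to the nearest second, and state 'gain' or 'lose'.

lose 6 s

The clock's period scales as T ∝ 1/√g, so T'/T = √(9.820/9.787) = 1.00168.
In 3600 s of true time the clock registers 3600/1.00168 = 3593.9 s, so it loses 6 s.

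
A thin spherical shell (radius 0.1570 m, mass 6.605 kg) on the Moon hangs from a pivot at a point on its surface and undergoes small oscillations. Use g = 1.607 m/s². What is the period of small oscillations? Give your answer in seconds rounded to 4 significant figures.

2.535 s

I_cm = (2/3)mr² = 0.10854 kg·m². The pivot is at distance d = 0.1570 m from the centre of mass.
By the parallel-axis theorem, I = I_cm + md² = 0.10854 + 0.16281 = 0.27134 kg·m².
T = 2π√(I/(mgd)) = 2π√(0.27134/(6.605 × 1.607 × 0.1570)) = 2.535 s.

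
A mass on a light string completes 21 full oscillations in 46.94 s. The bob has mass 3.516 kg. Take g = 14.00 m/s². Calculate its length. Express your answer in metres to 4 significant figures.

1.772 m

T = 46.94/21 = 2.2352 s.
From T = 2π√(L/g), L = gT²/(4π²) = 14.00 × 2.2352²/(4π²) = 1.772 m.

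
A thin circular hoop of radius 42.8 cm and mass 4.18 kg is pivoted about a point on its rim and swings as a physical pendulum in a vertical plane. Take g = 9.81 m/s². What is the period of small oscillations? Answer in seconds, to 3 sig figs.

I_cm = mr² = 0.7657 kg·m². The pivot is at distance d = 0.428 m from the centre of mass.
By the parallel-axis theorem, I = I_cm + md² = 0.7657 + 0.7657 = 1.531 kg·m².
T = 2π√(I/(mgd)) = 2π√(1.531/(4.18 × 9.81 × 0.428)) = 1.86 s.

1.86 s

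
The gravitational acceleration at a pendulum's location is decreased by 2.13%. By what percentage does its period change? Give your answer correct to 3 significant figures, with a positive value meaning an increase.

1.08%

T ∝ 1/√g, so T'/T = 1/√(0.9787) = 1.011.
Percentage change in T = (1.011 − 1) × 100% = 1.08%.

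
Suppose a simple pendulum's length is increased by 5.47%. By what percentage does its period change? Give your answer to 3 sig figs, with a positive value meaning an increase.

T ∝ √L, so T'/T = √(1.055) = 1.027.
Percentage change in T = (1.027 − 1) × 100% = 2.70%.

2.70%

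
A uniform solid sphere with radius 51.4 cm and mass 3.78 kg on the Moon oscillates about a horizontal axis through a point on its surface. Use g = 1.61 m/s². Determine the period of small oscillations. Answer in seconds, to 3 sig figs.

I_cm = (2/5)mr² = 0.3995 kg·m². The pivot is at distance d = 0.514 m from the centre of mass.
By the parallel-axis theorem, I = I_cm + md² = 0.3995 + 0.9987 = 1.398 kg·m².
T = 2π√(I/(mgd)) = 2π√(1.398/(3.78 × 1.61 × 0.514)) = 4.20 s.

4.20 s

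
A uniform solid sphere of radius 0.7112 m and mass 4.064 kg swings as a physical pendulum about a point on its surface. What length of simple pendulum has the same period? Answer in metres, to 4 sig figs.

The equivalent simple-pendulum length is L_eq = I/(md), where I is about the pivot and d = 0.71120 m.
I_cm = (2/5)mR² = 0.82224 kg·m², so I = I_cm + md² = 0.82224 + 2.0556 = 2.8778 kg·m².
L_eq = 2.8778/(4.064 × 0.71120) = 0.9957 m.

0.9957 m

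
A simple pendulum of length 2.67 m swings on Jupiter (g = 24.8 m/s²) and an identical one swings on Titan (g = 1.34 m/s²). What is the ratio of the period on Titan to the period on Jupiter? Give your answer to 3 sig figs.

4.30

T ∝ 1/√g, so T₂/T₁ = √(g₁/g₂) = √(24.8/1.34) = 4.30.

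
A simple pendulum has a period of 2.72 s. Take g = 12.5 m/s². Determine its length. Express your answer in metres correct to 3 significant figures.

From T = 2π√(L/g), L = gT²/(4π²) = 12.5 × 2.720²/(4π²) = 2.34 m.

2.34 m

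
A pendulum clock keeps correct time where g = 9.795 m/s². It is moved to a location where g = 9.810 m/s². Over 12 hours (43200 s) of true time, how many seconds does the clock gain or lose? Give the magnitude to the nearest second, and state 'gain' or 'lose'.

gain 33 s

The clock's period scales as T ∝ 1/√g, so T'/T = √(9.795/9.810) = 0.999235.
In 43200 s of true time the clock registers 43200/0.999235 = 43233.1 s, so it gains 33 s.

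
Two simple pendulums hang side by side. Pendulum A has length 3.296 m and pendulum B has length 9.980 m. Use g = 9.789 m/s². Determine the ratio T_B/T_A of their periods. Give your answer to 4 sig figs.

1.740

T ∝ √L, so T_B/T_A = √(L_B/L_A) = √(9.980/3.296) = 1.740.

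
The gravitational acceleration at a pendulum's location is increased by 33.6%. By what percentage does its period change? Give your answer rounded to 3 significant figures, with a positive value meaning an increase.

T ∝ 1/√g, so T'/T = 1/√(1.336) = 0.8652.
Percentage change in T = (0.8652 − 1) × 100% = -13.5%.

-13.5%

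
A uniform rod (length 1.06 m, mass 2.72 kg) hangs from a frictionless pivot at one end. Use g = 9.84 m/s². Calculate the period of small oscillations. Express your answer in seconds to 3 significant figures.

For a physical pendulum T = 2π√(I/(mgd)), with d = 0.5300 m from pivot to centre of mass.
I_cm = mL²/12 = 2.72 × 1.06²/12 = 0.2547 kg·m²; I = I_cm + md² = 0.2547 + 2.72 × 0.5300² = 1.019 kg·m².
T = 2π√(1.019/(2.72 × 9.84 × 0.5300)) = 1.68 s.

1.68 s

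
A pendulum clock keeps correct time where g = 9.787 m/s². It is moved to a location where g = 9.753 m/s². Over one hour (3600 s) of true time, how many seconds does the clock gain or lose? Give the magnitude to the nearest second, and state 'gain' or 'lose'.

lose 6 s

The clock's period scales as T ∝ 1/√g, so T'/T = √(9.787/9.753) = 1.00174.
In 3600 s of true time the clock registers 3600/1.00174 = 3593.7 s, so it loses 6 s.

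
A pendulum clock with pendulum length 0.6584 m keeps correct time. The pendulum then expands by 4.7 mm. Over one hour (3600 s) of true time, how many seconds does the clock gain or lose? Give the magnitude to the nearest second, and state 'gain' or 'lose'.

lose 13 s

T ∝ √L, so T'/T = √(0.66310/0.6584) = 1.00356.
In 3600 s of true time the clock registers 3600/1.00356 = 3587.2 s, so it loses 13 s.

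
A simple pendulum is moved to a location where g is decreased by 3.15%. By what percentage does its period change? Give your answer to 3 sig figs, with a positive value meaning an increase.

T ∝ 1/√g, so T'/T = 1/√(0.9685) = 1.016.
Percentage change in T = (1.016 − 1) × 100% = 1.61%.

1.61%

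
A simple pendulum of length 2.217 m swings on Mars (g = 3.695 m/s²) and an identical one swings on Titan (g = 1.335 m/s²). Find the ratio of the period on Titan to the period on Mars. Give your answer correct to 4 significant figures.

T ∝ 1/√g, so T₂/T₁ = √(g₁/g₂) = √(3.695/1.335) = 1.664.

1.664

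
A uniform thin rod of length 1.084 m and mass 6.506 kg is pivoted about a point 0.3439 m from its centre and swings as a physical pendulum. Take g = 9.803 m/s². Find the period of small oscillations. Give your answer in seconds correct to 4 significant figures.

1.591 s

For a physical pendulum T = 2π√(I/(mgd)), with d = 0.34390 m from pivot to centre of mass.
I_cm = mL²/12 = 6.506 × 1.084²/12 = 0.63708 kg·m²; I = I_cm + md² = 0.63708 + 6.506 × 0.34390² = 1.4065 kg·m².
T = 2π√(1.4065/(6.506 × 9.803 × 0.34390)) = 1.591 s.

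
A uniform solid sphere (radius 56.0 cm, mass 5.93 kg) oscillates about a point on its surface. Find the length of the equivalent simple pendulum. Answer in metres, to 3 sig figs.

The equivalent simple-pendulum length is L_eq = I/(md), where I is about the pivot and d = 0.5600 m.
I_cm = (2/5)mR² = 0.7439 kg·m², so I = I_cm + md² = 0.7439 + 1.860 = 2.604 kg·m².
L_eq = 2.604/(5.93 × 0.5600) = 0.784 m.

0.784 m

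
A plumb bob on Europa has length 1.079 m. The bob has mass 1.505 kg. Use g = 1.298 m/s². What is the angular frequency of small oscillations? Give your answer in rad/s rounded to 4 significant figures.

ω = √(g/L) = √(1.298/1.079) = 1.097 rad/s.

1.097 rad/s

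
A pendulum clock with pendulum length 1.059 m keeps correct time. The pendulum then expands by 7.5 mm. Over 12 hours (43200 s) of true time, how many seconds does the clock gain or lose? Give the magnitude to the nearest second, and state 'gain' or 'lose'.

lose 152 s

T ∝ √L, so T'/T = √(1.06650/1.059) = 1.00353.
In 43200 s of true time the clock registers 43200/1.00353 = 43047.8 s, so it loses 152 s.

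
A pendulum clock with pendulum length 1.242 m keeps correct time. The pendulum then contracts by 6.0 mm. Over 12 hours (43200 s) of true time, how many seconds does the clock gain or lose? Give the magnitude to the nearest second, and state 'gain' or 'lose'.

T ∝ √L, so T'/T = √(1.23600/1.242) = 0.997582.
In 43200 s of true time the clock registers 43200/0.997582 = 43304.7 s, so it gains 105 s.

gain 105 s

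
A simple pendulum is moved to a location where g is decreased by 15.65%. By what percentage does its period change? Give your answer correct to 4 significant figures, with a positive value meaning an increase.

T ∝ 1/√g, so T'/T = 1/√(0.84350) = 1.0888.
Percentage change in T = (1.0888 − 1) × 100% = 8.882%.

8.882%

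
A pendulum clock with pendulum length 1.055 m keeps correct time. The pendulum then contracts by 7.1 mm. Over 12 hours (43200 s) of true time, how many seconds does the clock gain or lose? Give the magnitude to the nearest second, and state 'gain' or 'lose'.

T ∝ √L, so T'/T = √(1.04790/1.055) = 0.996629.
In 43200 s of true time the clock registers 43200/0.996629 = 43346.1 s, so it gains 146 s.

gain 146 s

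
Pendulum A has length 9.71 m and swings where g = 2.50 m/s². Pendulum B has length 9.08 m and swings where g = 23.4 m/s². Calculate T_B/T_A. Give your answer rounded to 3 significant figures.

0.316

T = 2π√(L/g), so T_B/T_A = √((L_B/g_B)/(L_A/g_A)) = √((9.08/23.4)/(9.71/2.50)) = 0.316.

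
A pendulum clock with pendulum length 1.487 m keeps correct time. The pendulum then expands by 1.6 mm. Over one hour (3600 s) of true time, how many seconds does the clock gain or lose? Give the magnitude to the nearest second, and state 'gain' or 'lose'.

lose 2 s

T ∝ √L, so T'/T = √(1.48860/1.487) = 1.00054.
In 3600 s of true time the clock registers 3600/1.00054 = 3598.1 s, so it loses 2 s.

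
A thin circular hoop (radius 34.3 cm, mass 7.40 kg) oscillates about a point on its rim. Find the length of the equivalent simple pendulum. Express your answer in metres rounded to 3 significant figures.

0.686 m

The equivalent simple-pendulum length is L_eq = I/(md), where I is about the pivot and d = 0.3430 m.
I_cm = mR² = 0.8706 kg·m², so I = I_cm + md² = 0.8706 + 0.8706 = 1.741 kg·m².
L_eq = 1.741/(7.40 × 0.3430) = 0.686 m.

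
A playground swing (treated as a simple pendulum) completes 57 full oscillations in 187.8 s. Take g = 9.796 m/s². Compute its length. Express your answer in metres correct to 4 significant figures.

T = 187.8/57 = 3.2947 s.
From T = 2π√(L/g), L = gT²/(4π²) = 9.796 × 3.2947²/(4π²) = 2.694 m.

2.694 m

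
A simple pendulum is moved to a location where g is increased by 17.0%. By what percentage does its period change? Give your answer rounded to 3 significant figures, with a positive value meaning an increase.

-7.55%

T ∝ 1/√g, so T'/T = 1/√(1.170) = 0.9245.
Percentage change in T = (0.9245 − 1) × 100% = -7.55%.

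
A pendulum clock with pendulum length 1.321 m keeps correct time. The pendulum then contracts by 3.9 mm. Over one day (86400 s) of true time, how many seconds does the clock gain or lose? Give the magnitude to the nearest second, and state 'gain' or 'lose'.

gain 128 s

T ∝ √L, so T'/T = √(1.31710/1.321) = 0.998523.
In 86400 s of true time the clock registers 86400/0.998523 = 86527.8 s, so it gains 128 s.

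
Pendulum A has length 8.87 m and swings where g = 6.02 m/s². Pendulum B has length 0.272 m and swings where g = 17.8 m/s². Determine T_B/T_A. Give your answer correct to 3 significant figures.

0.102

T = 2π√(L/g), so T_B/T_A = √((L_B/g_B)/(L_A/g_A)) = √((0.272/17.8)/(8.87/6.02)) = 0.102.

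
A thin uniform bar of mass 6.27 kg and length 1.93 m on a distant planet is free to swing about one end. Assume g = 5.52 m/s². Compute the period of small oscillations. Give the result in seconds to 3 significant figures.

3.03 s

For a physical pendulum T = 2π√(I/(mgd)), with d = 0.9650 m from pivot to centre of mass.
I_cm = mL²/12 = 6.27 × 1.93²/12 = 1.946 kg·m²; I = I_cm + md² = 1.946 + 6.27 × 0.9650² = 7.785 kg·m².
T = 2π√(7.785/(6.27 × 5.52 × 0.9650)) = 3.03 s.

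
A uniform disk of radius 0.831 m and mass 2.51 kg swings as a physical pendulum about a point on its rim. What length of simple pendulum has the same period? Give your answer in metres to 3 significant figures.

The equivalent simple-pendulum length is L_eq = I/(md), where I is about the pivot and d = 0.8310 m.
I_cm = ½mR² = 0.8667 kg·m², so I = I_cm + md² = 0.8667 + 1.733 = 2.600 kg·m².
L_eq = 2.600/(2.51 × 0.8310) = 1.25 m.

1.25 m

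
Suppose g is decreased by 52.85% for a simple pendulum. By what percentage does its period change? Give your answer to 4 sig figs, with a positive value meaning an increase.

T ∝ 1/√g, so T'/T = 1/√(0.47150) = 1.4563.
Percentage change in T = (1.4563 − 1) × 100% = 45.63%.

45.63%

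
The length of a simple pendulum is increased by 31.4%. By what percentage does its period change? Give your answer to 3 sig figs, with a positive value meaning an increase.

T ∝ √L, so T'/T = √(1.314) = 1.146.
Percentage change in T = (1.146 − 1) × 100% = 14.6%.

14.6%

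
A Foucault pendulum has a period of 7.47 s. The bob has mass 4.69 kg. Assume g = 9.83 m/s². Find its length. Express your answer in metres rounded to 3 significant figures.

13.9 m

From T = 2π√(L/g), L = gT²/(4π²) = 9.83 × 7.470²/(4π²) = 13.9 m.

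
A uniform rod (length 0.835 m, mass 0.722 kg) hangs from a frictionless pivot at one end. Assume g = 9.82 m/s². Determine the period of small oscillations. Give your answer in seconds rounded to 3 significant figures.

1.50 s

For a physical pendulum T = 2π√(I/(mgd)), with d = 0.4175 m from pivot to centre of mass.
I_cm = mL²/12 = 0.722 × 0.835²/12 = 0.04195 kg·m²; I = I_cm + md² = 0.04195 + 0.722 × 0.4175² = 0.1678 kg·m².
T = 2π√(0.1678/(0.722 × 9.82 × 0.4175)) = 1.50 s.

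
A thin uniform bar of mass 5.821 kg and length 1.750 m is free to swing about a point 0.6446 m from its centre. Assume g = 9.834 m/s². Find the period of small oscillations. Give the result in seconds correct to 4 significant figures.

For a physical pendulum T = 2π√(I/(mgd)), with d = 0.64460 m from pivot to centre of mass.
I_cm = mL²/12 = 5.821 × 1.750²/12 = 1.4856 kg·m²; I = I_cm + md² = 1.4856 + 5.821 × 0.64460² = 3.9042 kg·m².
T = 2π√(3.9042/(5.821 × 9.834 × 0.64460)) = 2.044 s.

2.044 s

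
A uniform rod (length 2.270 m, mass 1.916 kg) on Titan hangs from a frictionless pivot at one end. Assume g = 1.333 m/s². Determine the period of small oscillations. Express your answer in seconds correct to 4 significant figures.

6.695 s

For a physical pendulum T = 2π√(I/(mgd)), with d = 1.1350 m from pivot to centre of mass.
I_cm = mL²/12 = 1.916 × 2.270²/12 = 0.82275 kg·m²; I = I_cm + md² = 0.82275 + 1.916 × 1.1350² = 3.2910 kg·m².
T = 2π√(3.2910/(1.916 × 1.333 × 1.1350)) = 6.695 s.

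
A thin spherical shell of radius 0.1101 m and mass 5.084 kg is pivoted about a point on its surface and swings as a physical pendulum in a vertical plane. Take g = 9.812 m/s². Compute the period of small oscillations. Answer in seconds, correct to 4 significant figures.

I_cm = (2/3)mr² = 0.041086 kg·m². The pivot is at distance d = 0.1101 m from the centre of mass.
By the parallel-axis theorem, I = I_cm + md² = 0.041086 + 0.061628 = 0.10271 kg·m².
T = 2π√(I/(mgd)) = 2π√(0.10271/(5.084 × 9.812 × 0.1101)) = 0.8592 s.

0.8592 s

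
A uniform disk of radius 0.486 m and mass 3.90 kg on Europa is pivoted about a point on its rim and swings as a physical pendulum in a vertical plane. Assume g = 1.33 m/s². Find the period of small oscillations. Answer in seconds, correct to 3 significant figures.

4.65 s

I_cm = ½mr² = 0.4606 kg·m². The pivot is at distance d = 0.486 m from the centre of mass.
By the parallel-axis theorem, I = I_cm + md² = 0.4606 + 0.9212 = 1.382 kg·m².
T = 2π√(I/(mgd)) = 2π√(1.382/(3.90 × 1.33 × 0.486)) = 4.65 s.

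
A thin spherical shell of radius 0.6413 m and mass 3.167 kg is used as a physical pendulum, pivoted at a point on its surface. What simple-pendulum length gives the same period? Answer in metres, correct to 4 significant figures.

1.069 m

The equivalent simple-pendulum length is L_eq = I/(md), where I is about the pivot and d = 0.64130 m.
I_cm = (2/3)mR² = 0.86832 kg·m², so I = I_cm + md² = 0.86832 + 1.3025 = 2.1708 kg·m².
L_eq = 2.1708/(3.167 × 0.64130) = 1.069 m.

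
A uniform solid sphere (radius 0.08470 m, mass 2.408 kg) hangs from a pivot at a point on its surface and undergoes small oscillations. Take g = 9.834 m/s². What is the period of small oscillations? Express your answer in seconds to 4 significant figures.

0.6900 s

I_cm = (2/5)mr² = 0.0069101 kg·m². The pivot is at distance d = 0.08470 m from the centre of mass.
By the parallel-axis theorem, I = I_cm + md² = 0.0069101 + 0.017275 = 0.024185 kg·m².
T = 2π√(I/(mgd)) = 2π√(0.024185/(2.408 × 9.834 × 0.08470)) = 0.6900 s.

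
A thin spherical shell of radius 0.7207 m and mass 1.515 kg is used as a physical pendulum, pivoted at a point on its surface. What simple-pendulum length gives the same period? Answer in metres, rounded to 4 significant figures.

The equivalent simple-pendulum length is L_eq = I/(md), where I is about the pivot and d = 0.72070 m.
I_cm = (2/3)mR² = 0.52460 kg·m², so I = I_cm + md² = 0.52460 + 0.78690 = 1.3115 kg·m².
L_eq = 1.3115/(1.515 × 0.72070) = 1.201 m.

1.201 m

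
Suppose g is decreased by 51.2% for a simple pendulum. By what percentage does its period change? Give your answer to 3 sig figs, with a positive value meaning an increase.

43.1%

T ∝ 1/√g, so T'/T = 1/√(0.4880) = 1.431.
Percentage change in T = (1.431 − 1) × 100% = 43.1%.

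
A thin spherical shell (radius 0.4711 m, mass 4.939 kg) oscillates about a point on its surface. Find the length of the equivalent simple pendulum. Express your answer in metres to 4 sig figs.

0.7852 m

The equivalent simple-pendulum length is L_eq = I/(md), where I is about the pivot and d = 0.47110 m.
I_cm = (2/3)mR² = 0.73076 kg·m², so I = I_cm + md² = 0.73076 + 1.0961 = 1.8269 kg·m².
L_eq = 1.8269/(4.939 × 0.47110) = 0.7852 m.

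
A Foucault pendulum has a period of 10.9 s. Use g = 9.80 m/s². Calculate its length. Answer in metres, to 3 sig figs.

29.5 m

From T = 2π√(L/g), L = gT²/(4π²) = 9.80 × 10.90²/(4π²) = 29.5 m.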